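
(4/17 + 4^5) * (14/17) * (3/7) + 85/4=442453/1156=382.74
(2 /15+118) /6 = 886 /45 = 19.69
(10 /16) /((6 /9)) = 15 /16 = 0.94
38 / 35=1.09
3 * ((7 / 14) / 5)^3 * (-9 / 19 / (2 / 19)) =-27 / 2000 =-0.01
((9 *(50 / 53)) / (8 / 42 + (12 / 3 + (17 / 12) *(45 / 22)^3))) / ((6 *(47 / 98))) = 6574075200 / 36348599761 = 0.18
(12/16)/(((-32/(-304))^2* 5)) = 1083/80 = 13.54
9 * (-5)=-45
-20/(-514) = 0.04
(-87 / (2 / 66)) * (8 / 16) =-2871 / 2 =-1435.50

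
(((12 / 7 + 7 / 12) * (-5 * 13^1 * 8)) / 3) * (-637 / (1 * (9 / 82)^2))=15352169560 / 729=21059217.50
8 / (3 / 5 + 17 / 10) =80 / 23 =3.48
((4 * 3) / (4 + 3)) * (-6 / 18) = -4 / 7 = -0.57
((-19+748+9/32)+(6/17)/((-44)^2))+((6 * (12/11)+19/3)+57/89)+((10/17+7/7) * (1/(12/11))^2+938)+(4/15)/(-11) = 49271856727/29291680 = 1682.11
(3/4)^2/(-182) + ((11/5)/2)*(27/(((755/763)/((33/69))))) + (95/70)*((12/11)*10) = 81090711861/2781178400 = 29.16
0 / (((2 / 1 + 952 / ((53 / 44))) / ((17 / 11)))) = 0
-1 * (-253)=253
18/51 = 6/17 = 0.35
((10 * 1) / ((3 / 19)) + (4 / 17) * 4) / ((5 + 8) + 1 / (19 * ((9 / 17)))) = 93423 / 19040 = 4.91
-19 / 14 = -1.36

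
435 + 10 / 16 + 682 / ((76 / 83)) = 179427 / 152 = 1180.44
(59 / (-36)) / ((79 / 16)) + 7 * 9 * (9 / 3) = 134143 / 711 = 188.67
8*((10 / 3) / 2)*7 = 280 / 3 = 93.33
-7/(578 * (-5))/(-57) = -7/164730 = -0.00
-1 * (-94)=94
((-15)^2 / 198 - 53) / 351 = -1141 / 7722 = -0.15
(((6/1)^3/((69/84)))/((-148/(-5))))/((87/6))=15120/24679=0.61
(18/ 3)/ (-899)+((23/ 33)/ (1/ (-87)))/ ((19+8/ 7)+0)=-3.02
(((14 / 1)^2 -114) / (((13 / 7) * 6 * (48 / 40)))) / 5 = 287 / 234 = 1.23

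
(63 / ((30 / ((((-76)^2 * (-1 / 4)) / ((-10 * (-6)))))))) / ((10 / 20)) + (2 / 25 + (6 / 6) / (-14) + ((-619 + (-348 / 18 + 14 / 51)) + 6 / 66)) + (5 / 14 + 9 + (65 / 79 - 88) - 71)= -91814430 / 103411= -887.86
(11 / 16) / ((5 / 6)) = 0.82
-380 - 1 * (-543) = 163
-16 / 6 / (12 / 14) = -28 / 9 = -3.11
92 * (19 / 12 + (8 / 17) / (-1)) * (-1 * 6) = -10442 / 17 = -614.24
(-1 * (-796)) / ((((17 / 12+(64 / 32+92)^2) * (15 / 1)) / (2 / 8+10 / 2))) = 16716 / 530245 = 0.03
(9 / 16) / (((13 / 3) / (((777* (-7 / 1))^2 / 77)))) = 114104781 / 2288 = 49870.97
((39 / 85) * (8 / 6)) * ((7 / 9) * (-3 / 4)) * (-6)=182 / 85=2.14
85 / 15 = 17 / 3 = 5.67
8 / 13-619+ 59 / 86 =-690587 / 1118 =-617.70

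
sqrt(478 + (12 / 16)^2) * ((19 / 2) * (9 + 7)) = 38 * sqrt(7657) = 3325.16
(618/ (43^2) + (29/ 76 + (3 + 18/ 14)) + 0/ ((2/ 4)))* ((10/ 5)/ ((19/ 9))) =44278587/ 9344846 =4.74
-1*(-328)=328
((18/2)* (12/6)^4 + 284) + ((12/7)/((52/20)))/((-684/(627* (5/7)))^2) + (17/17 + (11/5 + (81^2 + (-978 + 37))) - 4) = 1617943513/267540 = 6047.48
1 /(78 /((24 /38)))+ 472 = 116586 /247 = 472.01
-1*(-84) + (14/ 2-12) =79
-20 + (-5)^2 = 5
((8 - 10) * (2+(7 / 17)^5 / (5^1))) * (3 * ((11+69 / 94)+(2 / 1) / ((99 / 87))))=-54084340257 / 333666395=-162.09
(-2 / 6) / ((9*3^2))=-1 / 243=-0.00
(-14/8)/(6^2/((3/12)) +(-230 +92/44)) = 77/3692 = 0.02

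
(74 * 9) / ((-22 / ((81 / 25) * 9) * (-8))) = 242757 / 2200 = 110.34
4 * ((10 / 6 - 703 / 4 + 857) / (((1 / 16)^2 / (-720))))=-503500800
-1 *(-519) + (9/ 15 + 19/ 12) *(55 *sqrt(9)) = 3517/ 4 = 879.25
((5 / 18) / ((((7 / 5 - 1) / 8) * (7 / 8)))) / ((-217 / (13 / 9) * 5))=-1040 / 123039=-0.01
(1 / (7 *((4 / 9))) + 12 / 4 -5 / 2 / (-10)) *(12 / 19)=300 / 133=2.26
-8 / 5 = -1.60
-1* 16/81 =-16/81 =-0.20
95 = 95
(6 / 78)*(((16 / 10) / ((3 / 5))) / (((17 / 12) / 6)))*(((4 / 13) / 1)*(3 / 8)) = 288 / 2873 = 0.10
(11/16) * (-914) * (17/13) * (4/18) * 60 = -427295/39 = -10956.28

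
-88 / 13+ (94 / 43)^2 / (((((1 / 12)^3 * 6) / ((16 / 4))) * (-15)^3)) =-75720104 / 9013875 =-8.40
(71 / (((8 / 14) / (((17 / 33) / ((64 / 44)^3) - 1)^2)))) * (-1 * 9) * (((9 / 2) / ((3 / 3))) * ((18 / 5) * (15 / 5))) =-12641506481331 / 335544320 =-37674.63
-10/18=-5/9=-0.56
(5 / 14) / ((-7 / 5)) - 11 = -1103 / 98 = -11.26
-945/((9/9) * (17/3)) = -2835/17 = -166.76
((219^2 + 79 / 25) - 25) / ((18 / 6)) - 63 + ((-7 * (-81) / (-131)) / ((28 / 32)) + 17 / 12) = 625388371 / 39300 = 15913.19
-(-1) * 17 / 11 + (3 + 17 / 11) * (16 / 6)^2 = 3353 / 99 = 33.87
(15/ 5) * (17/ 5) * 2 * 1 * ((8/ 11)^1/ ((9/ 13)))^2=367744/ 16335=22.51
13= 13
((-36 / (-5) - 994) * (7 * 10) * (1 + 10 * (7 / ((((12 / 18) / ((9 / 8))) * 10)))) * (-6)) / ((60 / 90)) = 31861305 / 4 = 7965326.25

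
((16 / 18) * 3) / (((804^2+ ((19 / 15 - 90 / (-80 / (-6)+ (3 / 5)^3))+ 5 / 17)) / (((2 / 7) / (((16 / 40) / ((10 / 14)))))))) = 0.00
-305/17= -17.94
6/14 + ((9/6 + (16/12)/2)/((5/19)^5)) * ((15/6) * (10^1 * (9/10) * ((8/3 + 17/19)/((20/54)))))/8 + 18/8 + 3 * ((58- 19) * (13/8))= 65270260491/1400000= 46621.61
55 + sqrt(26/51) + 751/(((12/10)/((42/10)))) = sqrt(1326)/51 + 5367/2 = 2684.21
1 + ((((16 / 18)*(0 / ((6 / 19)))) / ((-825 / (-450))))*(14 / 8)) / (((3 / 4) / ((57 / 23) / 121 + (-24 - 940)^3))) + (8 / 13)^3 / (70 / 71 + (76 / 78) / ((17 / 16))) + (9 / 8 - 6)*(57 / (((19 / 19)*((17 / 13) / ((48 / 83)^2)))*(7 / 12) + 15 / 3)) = -733753403075117 / 19808291725651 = -37.04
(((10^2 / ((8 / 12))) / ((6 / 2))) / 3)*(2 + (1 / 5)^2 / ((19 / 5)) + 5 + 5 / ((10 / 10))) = 11410 / 57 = 200.18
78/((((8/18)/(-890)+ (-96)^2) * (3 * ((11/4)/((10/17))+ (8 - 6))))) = 0.00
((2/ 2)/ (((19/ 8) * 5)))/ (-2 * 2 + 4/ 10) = -4/ 171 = -0.02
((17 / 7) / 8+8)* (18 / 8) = 4185 / 224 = 18.68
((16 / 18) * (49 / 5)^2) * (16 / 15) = 307328 / 3375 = 91.06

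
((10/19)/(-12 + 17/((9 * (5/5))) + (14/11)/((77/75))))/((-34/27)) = 0.05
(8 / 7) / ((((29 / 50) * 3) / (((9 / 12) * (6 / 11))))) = 600 / 2233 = 0.27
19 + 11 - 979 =-949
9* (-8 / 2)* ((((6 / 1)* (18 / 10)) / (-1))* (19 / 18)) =2052 / 5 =410.40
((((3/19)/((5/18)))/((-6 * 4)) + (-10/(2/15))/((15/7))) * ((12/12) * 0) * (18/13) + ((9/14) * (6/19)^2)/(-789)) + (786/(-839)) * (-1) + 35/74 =58168508285/41262417686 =1.41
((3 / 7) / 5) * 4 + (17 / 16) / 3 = 1171 / 1680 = 0.70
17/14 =1.21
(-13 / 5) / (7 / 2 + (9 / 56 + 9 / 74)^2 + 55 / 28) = -55811392 / 119007045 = -0.47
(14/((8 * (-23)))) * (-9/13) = 0.05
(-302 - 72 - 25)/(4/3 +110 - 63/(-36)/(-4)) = -19152/5323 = -3.60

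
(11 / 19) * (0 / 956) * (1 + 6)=0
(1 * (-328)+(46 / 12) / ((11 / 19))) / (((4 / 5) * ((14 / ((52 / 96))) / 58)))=-901.49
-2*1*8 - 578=-594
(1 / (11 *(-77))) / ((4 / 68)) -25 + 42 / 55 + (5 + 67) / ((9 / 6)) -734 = -3007936 / 4235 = -710.26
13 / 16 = 0.81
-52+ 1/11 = -571/11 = -51.91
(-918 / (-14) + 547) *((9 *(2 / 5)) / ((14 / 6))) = 231552 / 245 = 945.11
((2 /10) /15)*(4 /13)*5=4 /195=0.02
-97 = -97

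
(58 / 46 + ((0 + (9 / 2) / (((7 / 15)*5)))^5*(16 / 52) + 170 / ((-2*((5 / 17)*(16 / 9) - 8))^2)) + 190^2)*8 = 36536785630846229 / 126476574224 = 288881.84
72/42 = 12/7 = 1.71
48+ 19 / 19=49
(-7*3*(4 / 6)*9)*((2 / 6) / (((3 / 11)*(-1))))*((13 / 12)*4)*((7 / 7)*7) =14014 / 3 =4671.33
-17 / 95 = -0.18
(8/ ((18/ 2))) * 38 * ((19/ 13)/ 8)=722/ 117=6.17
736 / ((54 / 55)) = 20240 / 27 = 749.63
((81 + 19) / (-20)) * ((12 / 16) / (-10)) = 3 / 8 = 0.38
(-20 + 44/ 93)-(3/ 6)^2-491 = -190009/ 372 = -510.78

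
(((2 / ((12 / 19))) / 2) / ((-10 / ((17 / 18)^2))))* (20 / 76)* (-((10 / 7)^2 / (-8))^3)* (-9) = 4515625 / 813189888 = 0.01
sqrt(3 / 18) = sqrt(6) / 6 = 0.41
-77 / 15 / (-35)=11 / 75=0.15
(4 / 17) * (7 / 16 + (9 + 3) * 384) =1084.34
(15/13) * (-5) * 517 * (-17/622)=659175/8086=81.52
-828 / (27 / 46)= -4232 / 3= -1410.67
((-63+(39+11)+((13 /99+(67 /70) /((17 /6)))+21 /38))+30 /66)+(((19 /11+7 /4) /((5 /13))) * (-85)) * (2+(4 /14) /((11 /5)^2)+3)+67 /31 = -65441894398511 /16792401780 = -3897.11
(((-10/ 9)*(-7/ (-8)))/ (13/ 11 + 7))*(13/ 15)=-1001/ 9720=-0.10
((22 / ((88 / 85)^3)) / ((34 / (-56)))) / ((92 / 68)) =-24.14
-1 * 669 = -669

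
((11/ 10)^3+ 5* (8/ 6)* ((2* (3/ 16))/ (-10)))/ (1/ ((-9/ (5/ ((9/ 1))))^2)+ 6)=7092441/ 39391000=0.18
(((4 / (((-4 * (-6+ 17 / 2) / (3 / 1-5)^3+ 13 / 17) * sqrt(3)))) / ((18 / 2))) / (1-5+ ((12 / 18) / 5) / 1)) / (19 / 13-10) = 8840 * sqrt(3) / 3969027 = 0.00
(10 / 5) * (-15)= -30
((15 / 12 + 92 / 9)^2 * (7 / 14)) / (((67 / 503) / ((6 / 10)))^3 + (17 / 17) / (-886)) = 9616295153830309 / 1433922577008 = 6706.29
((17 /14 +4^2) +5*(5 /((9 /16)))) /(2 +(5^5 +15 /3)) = 7769 /394632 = 0.02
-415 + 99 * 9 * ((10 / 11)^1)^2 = 3535 / 11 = 321.36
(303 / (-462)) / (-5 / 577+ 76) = -58277 / 6752438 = -0.01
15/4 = 3.75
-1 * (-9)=9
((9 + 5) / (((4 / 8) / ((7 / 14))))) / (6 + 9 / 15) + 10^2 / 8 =965 / 66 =14.62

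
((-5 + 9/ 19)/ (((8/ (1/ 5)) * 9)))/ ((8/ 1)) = -43/ 27360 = -0.00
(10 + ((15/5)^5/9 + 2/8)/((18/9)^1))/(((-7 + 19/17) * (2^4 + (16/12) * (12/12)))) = -0.23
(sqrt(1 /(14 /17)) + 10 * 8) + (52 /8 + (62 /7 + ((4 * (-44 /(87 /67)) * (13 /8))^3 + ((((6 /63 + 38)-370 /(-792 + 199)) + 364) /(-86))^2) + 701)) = -448292651233224577532141 /41959483290039294 + sqrt(238) /14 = -10683940.07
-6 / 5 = -1.20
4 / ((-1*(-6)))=2 / 3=0.67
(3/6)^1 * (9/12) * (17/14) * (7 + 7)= 51/8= 6.38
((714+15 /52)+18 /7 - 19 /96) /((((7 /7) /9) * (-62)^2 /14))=18782277 /799552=23.49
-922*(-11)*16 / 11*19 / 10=140144 / 5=28028.80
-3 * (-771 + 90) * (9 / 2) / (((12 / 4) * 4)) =766.12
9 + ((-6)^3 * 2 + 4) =-419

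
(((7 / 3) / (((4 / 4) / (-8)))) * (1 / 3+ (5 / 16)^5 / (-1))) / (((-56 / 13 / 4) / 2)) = 13509613 / 1179648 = 11.45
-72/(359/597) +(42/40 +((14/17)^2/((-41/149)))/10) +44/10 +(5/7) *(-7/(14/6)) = -69481712311/595530740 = -116.67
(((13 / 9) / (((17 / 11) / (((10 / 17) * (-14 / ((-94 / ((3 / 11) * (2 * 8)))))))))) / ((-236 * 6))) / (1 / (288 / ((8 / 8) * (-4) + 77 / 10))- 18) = 0.00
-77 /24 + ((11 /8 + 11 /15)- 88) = -891 /10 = -89.10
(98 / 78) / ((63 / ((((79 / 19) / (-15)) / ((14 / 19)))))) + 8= 84161 / 10530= 7.99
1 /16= 0.06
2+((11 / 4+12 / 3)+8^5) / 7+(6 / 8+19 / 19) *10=131645 / 28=4701.61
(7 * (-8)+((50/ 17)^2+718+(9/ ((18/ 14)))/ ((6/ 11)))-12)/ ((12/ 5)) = 5821765/ 20808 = 279.78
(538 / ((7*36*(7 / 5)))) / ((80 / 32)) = 269 / 441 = 0.61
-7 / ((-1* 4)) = 7 / 4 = 1.75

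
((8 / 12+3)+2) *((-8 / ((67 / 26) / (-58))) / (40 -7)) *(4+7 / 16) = 910078 / 6633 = 137.20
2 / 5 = 0.40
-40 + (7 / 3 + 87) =148 / 3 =49.33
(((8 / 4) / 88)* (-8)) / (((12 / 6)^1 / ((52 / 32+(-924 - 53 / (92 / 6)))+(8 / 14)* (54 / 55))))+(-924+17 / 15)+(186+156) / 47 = -91356472667 / 109872840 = -831.47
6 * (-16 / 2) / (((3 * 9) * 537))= -0.00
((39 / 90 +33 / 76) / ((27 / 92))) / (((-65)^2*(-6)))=-22747 / 195068250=-0.00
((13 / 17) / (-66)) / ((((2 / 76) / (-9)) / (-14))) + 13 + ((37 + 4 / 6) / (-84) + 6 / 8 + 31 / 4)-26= -2847437 / 47124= -60.42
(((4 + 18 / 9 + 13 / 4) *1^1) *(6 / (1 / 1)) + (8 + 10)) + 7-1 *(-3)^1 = 167 / 2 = 83.50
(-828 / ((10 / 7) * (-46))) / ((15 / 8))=168 / 25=6.72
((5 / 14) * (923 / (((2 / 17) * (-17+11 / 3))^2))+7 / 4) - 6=2324563 / 17920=129.72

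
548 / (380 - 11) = 548 / 369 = 1.49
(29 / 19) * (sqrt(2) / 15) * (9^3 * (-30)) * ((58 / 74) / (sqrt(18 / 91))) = -408726 * sqrt(91) / 703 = -5546.23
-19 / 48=-0.40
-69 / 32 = -2.16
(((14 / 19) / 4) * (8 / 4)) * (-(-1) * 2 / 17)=14 / 323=0.04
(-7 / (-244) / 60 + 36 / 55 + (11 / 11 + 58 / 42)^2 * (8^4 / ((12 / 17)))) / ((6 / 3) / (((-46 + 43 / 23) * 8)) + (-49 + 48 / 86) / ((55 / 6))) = -582648309649919 / 93700840716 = -6218.18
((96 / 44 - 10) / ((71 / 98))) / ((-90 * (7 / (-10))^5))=-1720000 / 2410947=-0.71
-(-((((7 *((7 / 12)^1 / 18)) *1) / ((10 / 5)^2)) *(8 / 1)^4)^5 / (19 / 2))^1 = 71201283474.07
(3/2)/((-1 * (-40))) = 3/80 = 0.04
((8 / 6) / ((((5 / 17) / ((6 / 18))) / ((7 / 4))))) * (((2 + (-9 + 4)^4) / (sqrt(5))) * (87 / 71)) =721259 * sqrt(5) / 1775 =908.61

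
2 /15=0.13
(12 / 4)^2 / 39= 3 / 13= 0.23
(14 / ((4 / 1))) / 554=7 / 1108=0.01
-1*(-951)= 951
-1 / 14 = -0.07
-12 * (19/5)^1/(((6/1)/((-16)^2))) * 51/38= -13056/5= -2611.20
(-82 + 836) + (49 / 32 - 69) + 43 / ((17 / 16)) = 395489 / 544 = 727.00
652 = 652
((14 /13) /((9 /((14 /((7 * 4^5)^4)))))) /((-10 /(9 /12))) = -0.00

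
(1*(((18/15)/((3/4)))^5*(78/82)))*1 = 1277952/128125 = 9.97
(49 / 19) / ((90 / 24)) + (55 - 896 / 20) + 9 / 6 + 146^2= 12157181 / 570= 21328.39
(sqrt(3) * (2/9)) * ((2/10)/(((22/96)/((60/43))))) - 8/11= -8/11+ 128 * sqrt(3)/473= -0.26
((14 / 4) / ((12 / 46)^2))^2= 13712209 / 5184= 2645.10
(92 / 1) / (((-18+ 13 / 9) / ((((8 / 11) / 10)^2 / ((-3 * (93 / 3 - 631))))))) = -184 / 11268125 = -0.00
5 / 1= 5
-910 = -910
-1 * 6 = -6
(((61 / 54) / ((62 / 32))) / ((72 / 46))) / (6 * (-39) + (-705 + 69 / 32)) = -89792 / 225831807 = -0.00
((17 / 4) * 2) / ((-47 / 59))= -1003 / 94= -10.67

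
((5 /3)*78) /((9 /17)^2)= 37570 /81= 463.83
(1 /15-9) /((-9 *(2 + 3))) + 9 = 6209 /675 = 9.20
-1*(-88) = 88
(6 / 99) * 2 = 4 / 33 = 0.12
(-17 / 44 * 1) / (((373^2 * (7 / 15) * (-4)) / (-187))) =-4335 / 15582448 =-0.00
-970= -970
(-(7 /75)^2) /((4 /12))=-49 /1875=-0.03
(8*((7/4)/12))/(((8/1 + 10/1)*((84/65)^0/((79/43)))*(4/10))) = 2765/9288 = 0.30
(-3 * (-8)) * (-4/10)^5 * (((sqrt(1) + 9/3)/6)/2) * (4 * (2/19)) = -0.03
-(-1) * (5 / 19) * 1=5 / 19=0.26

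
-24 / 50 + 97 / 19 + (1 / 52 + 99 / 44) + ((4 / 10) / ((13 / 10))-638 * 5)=-39307553 / 12350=-3182.80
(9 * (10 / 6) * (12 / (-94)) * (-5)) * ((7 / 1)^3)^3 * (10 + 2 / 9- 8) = 40353607000 / 47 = 858587382.98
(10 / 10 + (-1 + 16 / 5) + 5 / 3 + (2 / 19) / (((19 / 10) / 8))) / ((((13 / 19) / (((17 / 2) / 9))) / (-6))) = -488801 / 11115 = -43.98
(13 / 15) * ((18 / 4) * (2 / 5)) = 1.56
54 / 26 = 27 / 13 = 2.08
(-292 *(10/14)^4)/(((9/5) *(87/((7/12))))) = -228125/805707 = -0.28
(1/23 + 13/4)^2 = 10.85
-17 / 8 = -2.12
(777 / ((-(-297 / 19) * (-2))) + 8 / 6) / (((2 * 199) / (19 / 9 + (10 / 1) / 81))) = -0.13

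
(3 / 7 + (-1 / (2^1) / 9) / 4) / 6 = 0.07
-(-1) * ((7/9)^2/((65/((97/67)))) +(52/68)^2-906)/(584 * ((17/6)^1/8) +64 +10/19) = -3507486011404/1051235180775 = -3.34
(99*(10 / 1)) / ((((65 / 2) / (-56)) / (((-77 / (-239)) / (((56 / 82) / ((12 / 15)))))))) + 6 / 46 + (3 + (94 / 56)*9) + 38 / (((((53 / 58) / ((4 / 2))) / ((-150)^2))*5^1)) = 198118358778843 / 530240620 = 373638.59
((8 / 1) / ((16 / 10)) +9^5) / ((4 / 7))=103344.50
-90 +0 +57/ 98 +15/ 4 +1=-16595/ 196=-84.67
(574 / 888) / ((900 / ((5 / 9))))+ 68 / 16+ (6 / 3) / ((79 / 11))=257345093 / 56823120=4.53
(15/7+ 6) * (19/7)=1083/49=22.10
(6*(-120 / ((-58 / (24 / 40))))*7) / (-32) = -189 / 116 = -1.63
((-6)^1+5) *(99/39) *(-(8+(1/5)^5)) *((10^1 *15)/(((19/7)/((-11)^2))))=135799.76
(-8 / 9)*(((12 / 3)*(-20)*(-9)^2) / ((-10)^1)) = -576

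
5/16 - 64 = -1019/16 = -63.69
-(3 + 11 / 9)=-38 / 9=-4.22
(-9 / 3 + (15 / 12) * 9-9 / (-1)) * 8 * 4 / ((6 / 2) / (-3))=-552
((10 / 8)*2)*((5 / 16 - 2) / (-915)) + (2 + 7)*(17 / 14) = 149391 / 13664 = 10.93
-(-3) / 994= 3 / 994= 0.00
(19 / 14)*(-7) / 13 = -19 / 26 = -0.73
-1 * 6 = -6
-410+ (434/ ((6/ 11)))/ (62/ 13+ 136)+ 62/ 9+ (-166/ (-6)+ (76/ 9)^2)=-14748071/ 49410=-298.48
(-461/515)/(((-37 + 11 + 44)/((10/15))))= -461/13905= -0.03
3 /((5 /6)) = 18 /5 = 3.60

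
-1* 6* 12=-72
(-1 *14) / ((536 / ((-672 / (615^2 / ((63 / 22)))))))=4116 / 30972425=0.00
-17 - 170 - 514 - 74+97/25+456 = -7878/25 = -315.12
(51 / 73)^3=132651 / 389017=0.34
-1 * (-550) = 550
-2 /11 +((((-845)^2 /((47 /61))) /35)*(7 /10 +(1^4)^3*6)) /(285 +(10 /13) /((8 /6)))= 1517030341 /2442825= 621.01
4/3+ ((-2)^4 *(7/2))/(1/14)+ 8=2380/3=793.33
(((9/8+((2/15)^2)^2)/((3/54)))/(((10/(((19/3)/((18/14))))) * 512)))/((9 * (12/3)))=60615149/111974400000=0.00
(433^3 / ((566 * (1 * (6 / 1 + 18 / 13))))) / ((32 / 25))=26384389525 / 1738752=15174.33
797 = 797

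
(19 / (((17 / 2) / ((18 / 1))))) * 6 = 4104 / 17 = 241.41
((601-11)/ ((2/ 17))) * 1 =5015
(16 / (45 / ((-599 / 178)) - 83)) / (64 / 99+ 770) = -474408 / 2202111869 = -0.00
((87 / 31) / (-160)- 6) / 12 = -0.50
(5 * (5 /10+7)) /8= 75 /16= 4.69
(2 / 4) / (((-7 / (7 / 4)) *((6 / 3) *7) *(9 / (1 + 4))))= -5 / 1008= -0.00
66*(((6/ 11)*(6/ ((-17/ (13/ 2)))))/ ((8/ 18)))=-185.82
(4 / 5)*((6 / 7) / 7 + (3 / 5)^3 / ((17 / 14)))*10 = 250176 / 104125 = 2.40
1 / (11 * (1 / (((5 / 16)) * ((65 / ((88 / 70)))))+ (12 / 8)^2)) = 45500 / 1157101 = 0.04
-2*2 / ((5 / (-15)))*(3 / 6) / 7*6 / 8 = 9 / 14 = 0.64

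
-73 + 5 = -68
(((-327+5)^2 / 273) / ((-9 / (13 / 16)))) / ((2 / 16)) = -7406 / 27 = -274.30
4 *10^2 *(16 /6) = 3200 /3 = 1066.67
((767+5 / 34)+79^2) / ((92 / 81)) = 19300437 / 3128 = 6170.22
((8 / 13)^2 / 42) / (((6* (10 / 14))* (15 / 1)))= 16 / 114075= 0.00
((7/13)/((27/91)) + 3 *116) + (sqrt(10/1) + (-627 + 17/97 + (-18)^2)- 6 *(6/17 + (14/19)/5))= sqrt(10) + 186056293/4229685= 47.15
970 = 970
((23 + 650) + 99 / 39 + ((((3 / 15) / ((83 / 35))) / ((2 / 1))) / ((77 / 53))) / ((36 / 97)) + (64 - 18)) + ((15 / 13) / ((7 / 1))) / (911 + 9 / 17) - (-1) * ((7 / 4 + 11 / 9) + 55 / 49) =2452590844273 / 3379567191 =725.71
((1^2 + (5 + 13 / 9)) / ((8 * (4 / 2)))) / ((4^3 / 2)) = 67 / 4608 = 0.01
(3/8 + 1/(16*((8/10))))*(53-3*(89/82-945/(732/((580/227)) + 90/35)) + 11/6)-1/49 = 1048518382673/37723812672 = 27.79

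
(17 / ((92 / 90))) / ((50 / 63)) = 9639 / 460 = 20.95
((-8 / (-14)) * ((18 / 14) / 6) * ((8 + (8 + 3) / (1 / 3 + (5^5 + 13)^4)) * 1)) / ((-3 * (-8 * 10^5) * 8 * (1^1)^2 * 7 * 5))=465428522582101 / 319283966491316758400000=0.00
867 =867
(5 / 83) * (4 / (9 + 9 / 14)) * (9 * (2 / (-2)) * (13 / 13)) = -56 / 249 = -0.22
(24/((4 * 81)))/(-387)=-2/10449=-0.00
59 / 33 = 1.79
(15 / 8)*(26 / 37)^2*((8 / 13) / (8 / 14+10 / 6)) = 16380 / 64343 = 0.25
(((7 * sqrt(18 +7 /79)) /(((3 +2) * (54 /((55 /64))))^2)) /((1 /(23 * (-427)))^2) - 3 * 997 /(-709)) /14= 2991 /9926 +11670696961 * sqrt(112891) /1887141888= 2078.19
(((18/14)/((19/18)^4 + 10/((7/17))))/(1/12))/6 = 1889568/18758167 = 0.10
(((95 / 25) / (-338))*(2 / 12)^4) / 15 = -19 / 32853600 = -0.00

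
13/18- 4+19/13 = -425/234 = -1.82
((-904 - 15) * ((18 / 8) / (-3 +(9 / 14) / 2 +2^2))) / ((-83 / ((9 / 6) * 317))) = 55060047 / 6142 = 8964.51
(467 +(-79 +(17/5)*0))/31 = 388/31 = 12.52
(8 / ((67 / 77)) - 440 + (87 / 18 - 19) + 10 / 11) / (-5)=1963649 / 22110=88.81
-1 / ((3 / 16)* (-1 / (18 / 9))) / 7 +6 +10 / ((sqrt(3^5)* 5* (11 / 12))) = 8* sqrt(3) / 99 +158 / 21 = 7.66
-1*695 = -695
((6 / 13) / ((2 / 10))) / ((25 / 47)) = 282 / 65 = 4.34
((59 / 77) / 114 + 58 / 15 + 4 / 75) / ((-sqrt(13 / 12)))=-3.77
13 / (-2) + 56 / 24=-25 / 6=-4.17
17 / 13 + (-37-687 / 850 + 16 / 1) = -226531 / 11050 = -20.50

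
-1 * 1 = -1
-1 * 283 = -283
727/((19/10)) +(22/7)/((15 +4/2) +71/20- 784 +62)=713927450/1865857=382.63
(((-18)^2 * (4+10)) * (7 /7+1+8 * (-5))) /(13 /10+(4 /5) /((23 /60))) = -2086560 /41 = -50891.71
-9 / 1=-9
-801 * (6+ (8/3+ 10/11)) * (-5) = 421860/11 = 38350.91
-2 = -2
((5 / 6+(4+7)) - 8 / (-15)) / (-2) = -371 / 60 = -6.18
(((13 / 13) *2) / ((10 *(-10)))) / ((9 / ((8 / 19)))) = -4 / 4275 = -0.00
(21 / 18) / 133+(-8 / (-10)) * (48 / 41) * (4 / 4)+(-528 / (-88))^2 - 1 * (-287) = 7570603 / 23370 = 323.95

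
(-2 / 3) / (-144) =1 / 216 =0.00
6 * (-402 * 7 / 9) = -1876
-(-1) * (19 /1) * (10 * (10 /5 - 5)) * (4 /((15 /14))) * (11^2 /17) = -257488 /17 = -15146.35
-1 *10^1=-10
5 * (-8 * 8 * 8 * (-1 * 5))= 12800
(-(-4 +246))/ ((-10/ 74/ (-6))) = -53724/ 5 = -10744.80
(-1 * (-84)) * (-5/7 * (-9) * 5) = 2700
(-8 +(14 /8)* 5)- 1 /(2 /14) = -25 /4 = -6.25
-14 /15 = -0.93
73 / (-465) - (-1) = 392 / 465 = 0.84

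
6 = 6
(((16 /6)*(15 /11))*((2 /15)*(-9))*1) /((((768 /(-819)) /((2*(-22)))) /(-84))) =17199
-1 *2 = -2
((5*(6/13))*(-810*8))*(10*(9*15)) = -262440000/13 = -20187692.31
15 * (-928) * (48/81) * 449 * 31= -1033346560/9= -114816284.44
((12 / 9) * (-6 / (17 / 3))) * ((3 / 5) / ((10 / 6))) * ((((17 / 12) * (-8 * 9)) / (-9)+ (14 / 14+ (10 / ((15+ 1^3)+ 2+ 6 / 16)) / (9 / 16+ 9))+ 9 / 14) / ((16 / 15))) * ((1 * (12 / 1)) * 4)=-4221036 / 14161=-298.07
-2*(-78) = 156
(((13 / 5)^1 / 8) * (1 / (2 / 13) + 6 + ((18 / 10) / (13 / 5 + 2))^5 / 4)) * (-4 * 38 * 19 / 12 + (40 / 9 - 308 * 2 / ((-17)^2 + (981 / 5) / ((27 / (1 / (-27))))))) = -131207454292940909 / 135475236908640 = -968.50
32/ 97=0.33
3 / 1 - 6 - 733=-736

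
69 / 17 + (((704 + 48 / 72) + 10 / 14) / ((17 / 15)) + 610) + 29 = 150589 / 119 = 1265.45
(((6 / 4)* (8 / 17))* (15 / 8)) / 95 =9 / 646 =0.01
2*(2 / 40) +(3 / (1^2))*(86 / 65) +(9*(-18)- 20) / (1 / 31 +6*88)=3.72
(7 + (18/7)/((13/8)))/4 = 781/364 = 2.15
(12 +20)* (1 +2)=96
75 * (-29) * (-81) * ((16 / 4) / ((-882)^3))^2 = 725 / 121083580434348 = 0.00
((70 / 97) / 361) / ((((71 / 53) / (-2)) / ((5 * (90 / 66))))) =-556500 / 27348277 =-0.02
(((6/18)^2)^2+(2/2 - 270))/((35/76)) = -1655888/2835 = -584.09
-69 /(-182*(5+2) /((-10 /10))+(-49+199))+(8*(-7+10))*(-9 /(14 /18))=-2768739 /9968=-277.76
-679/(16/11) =-466.81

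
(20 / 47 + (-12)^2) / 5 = 6788 / 235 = 28.89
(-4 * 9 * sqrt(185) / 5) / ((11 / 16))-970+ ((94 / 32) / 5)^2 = -6205791 / 6400-576 * sqrt(185) / 55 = -1112.10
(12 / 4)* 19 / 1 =57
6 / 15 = 2 / 5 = 0.40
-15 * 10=-150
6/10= 3/5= 0.60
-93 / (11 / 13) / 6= -403 / 22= -18.32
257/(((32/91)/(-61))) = -44581.47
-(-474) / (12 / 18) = 711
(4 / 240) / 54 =0.00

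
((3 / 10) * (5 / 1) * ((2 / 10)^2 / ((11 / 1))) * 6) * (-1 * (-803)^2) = -527571 / 25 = -21102.84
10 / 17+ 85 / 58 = 2025 / 986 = 2.05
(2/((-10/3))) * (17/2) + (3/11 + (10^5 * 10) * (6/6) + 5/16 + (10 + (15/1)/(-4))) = 880001527/880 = 1000001.74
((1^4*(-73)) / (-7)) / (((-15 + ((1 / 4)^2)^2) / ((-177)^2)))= -585476352 / 26873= -21786.79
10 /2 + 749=754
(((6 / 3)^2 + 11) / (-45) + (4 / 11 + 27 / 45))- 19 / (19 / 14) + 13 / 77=-15247 / 1155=-13.20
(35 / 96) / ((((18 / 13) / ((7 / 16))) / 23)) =73255 / 27648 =2.65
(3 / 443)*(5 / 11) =0.00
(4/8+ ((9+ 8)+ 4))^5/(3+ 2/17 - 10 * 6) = -2499143531/30944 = -80763.43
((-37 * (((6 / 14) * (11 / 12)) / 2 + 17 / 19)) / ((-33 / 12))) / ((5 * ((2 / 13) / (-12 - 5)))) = -9493497 / 29260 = -324.45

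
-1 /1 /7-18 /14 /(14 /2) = -16 /49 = -0.33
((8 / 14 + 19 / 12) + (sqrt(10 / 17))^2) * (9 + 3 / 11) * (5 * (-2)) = -19585 / 77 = -254.35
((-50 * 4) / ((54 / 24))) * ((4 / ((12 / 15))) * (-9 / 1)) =4000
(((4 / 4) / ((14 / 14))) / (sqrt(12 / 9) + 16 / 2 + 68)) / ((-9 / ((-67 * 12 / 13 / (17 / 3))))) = 15276 / 957151-134 * sqrt(3) / 957151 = 0.02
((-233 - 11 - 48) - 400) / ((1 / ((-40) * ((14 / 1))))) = 387520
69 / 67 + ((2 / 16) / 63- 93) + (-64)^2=135208147 / 33768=4004.03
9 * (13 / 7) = 117 / 7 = 16.71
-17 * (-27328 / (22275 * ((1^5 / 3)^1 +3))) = 232288 / 37125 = 6.26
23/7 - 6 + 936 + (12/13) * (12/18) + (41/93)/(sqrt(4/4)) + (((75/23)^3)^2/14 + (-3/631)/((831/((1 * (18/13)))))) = 446810635901051871367/437956000400063418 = 1020.22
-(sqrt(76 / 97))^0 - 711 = -712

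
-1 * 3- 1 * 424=-427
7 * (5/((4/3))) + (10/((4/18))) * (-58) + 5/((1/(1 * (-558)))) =-21495/4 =-5373.75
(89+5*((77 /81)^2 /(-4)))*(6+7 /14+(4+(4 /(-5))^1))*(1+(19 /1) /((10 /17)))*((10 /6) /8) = 8276488819 /1399680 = 5913.13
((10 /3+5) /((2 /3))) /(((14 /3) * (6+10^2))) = 0.03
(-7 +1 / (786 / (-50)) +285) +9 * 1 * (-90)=-209101 / 393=-532.06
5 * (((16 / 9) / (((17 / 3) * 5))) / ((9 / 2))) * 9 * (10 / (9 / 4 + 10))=1280 / 2499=0.51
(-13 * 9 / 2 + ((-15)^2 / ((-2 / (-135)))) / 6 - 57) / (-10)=-9663 / 40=-241.58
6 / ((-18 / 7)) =-7 / 3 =-2.33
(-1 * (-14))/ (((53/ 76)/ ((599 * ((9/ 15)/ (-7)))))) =-273144/ 265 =-1030.73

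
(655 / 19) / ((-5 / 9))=-1179 / 19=-62.05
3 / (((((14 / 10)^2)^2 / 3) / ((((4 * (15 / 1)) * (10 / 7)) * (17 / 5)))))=11475000 / 16807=682.75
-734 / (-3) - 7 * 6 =608 / 3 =202.67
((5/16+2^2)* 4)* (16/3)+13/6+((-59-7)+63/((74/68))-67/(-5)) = 110399/1110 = 99.46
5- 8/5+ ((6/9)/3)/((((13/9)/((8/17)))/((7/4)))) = 3897/1105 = 3.53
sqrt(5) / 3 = 0.75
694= 694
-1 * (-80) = 80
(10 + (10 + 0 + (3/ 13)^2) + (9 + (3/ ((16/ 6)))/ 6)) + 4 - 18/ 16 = 86841/ 2704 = 32.12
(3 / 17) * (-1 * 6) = -18 / 17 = -1.06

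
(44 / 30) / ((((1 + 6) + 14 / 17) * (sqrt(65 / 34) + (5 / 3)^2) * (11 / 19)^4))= 23787012 / 29786449 - 6296562 * sqrt(2210) / 744661225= 0.40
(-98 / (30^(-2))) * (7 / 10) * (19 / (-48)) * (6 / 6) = 97755 / 4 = 24438.75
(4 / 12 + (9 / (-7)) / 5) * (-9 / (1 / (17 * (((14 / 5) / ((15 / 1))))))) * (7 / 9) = -1904 / 1125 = -1.69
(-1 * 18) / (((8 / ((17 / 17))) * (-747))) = 1 / 332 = 0.00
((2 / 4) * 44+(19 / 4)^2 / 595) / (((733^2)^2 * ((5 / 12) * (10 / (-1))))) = -629403 / 34352856872999000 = -0.00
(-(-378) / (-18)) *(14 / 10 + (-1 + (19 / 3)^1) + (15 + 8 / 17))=-39634 / 85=-466.28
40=40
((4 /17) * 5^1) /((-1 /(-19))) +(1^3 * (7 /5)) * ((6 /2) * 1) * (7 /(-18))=10567 /510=20.72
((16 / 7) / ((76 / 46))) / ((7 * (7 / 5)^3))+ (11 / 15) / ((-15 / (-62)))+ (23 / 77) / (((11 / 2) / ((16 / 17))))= 466183444442 / 147795295725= 3.15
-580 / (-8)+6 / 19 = 72.82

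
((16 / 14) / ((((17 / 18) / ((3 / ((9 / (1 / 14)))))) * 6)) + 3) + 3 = 5002 / 833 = 6.00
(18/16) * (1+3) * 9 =40.50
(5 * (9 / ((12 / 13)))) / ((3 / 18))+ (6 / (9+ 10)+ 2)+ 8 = 11507 / 38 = 302.82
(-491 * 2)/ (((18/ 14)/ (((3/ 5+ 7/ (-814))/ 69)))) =-8272859/ 1263735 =-6.55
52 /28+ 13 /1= 104 /7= 14.86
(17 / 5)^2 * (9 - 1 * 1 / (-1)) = 578 / 5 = 115.60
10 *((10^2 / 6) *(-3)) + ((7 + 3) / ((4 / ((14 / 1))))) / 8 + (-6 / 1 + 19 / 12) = -12001 / 24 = -500.04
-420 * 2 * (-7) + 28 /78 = 229334 /39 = 5880.36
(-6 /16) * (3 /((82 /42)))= -189 /328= -0.58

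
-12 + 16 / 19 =-11.16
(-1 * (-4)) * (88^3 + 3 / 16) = 10903555 / 4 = 2725888.75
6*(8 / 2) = 24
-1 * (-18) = 18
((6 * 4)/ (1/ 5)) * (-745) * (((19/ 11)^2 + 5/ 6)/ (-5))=8257580/ 121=68244.46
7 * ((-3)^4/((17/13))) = 7371/17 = 433.59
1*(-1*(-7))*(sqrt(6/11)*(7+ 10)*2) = 238*sqrt(66)/11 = 175.77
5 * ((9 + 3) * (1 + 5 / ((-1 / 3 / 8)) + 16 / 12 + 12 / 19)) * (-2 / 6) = 2340.70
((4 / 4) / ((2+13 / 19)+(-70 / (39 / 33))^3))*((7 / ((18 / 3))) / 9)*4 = -584402 / 234198403731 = -0.00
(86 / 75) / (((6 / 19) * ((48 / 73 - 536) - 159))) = -59641 / 11404575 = -0.01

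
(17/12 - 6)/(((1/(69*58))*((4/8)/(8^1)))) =-293480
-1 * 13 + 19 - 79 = -73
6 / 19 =0.32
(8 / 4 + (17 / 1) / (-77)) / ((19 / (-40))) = -3.75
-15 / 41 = -0.37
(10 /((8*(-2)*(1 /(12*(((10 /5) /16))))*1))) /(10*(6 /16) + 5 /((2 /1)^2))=-3 /16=-0.19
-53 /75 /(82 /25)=-53 /246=-0.22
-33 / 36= -11 / 12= -0.92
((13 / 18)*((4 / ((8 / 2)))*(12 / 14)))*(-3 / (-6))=0.31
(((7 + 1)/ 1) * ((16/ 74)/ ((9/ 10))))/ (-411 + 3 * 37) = -32/ 4995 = -0.01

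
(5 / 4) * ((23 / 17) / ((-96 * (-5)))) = 23 / 6528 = 0.00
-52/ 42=-26/ 21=-1.24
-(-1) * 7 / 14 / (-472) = -1 / 944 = -0.00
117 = 117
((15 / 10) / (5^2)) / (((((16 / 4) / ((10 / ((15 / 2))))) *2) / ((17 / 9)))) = 17 / 900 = 0.02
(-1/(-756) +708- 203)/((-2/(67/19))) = -25579327/28728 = -890.40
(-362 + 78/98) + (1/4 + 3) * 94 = -5459/98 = -55.70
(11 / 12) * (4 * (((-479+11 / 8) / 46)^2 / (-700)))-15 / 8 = -693832451 / 284390400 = -2.44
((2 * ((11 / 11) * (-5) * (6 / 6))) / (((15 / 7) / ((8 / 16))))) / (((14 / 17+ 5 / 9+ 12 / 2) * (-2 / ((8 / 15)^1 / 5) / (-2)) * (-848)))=119 / 2991850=0.00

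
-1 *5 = -5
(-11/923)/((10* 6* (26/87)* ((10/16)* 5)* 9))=-319/13498875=-0.00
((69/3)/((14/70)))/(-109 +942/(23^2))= -60835/56719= -1.07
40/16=5/2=2.50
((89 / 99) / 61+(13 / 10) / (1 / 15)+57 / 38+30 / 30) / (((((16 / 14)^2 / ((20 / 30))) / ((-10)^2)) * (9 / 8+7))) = 32572015 / 235521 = 138.30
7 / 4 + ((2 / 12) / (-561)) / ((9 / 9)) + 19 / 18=6295 / 2244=2.81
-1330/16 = -83.12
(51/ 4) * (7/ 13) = 357/ 52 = 6.87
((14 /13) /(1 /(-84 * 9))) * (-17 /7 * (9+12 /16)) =19278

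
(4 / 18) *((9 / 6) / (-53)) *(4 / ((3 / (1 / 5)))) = -4 / 2385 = -0.00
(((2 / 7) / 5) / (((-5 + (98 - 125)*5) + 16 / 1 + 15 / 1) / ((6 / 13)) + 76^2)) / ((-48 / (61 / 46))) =-61 / 214059160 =-0.00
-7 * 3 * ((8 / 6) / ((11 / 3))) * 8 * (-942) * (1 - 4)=-172642.91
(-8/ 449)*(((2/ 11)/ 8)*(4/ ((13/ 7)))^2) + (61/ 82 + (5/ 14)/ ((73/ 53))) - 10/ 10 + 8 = 139923962257/ 17487611141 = 8.00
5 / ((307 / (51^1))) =255 / 307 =0.83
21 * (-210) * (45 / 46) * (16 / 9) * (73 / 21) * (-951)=583153200 / 23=25354486.96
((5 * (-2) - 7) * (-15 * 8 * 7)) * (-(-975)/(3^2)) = 1547000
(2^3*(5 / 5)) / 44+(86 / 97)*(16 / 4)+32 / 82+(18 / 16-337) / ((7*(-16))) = 278980509 / 39197312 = 7.12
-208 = -208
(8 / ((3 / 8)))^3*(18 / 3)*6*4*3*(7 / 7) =4194304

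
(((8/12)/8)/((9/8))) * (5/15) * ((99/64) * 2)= 11/144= 0.08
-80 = -80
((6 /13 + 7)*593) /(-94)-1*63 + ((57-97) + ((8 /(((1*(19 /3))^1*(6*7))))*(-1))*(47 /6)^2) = -151.92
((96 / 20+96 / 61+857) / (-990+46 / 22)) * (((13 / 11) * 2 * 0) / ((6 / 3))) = 0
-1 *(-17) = 17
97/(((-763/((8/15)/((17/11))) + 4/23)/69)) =-13546632/4474643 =-3.03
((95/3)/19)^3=4.63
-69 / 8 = -8.62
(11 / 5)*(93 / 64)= 1023 / 320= 3.20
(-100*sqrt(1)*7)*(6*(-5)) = 21000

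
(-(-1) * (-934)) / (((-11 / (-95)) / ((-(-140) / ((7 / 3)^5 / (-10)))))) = 4312278000 / 26411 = 163275.83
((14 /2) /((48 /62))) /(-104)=-0.09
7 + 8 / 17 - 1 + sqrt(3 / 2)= sqrt(6) / 2 + 110 / 17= 7.70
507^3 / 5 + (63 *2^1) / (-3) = 130323633 / 5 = 26064726.60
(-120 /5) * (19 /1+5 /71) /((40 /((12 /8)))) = -6093 /355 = -17.16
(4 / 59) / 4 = 1 / 59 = 0.02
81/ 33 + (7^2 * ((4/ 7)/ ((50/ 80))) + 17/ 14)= 37321/ 770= 48.47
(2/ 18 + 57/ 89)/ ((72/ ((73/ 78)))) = 21973/ 2249208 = 0.01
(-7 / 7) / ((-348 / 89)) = 89 / 348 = 0.26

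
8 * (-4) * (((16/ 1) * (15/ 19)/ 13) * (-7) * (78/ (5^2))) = 64512/ 95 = 679.07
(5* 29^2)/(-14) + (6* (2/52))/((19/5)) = -1038425/3458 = -300.30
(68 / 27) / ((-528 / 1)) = -17 / 3564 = -0.00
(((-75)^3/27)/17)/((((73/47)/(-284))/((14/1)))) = 2919875000/1241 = 2352840.45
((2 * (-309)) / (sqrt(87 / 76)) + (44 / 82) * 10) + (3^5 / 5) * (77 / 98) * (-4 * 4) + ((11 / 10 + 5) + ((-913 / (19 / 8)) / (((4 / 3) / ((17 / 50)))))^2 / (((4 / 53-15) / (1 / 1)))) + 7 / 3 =-54485788243447 / 43903466250-412 * sqrt(1653) / 29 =-1818.65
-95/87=-1.09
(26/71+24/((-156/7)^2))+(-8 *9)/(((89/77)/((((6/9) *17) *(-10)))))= 45237926107/6407466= 7060.19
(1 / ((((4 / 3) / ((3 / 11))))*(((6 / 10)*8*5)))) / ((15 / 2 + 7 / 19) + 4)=57 / 79376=0.00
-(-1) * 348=348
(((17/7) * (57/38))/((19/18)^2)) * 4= 33048/2527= 13.08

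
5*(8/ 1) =40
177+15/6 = 359/2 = 179.50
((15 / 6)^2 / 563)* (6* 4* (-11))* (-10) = 16500 / 563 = 29.31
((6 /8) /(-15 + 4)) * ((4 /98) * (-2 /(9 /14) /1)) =2 /231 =0.01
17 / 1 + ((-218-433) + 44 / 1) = -590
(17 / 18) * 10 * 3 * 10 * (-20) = -17000 / 3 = -5666.67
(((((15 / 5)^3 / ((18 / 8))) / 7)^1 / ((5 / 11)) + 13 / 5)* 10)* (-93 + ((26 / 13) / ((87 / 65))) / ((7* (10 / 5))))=-25231112 / 4263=-5918.63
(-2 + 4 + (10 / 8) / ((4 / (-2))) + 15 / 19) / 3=329 / 456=0.72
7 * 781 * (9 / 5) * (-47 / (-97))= 2312541 / 485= 4768.13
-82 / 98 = -0.84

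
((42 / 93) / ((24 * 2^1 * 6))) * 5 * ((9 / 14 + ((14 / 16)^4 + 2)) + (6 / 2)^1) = 297665 / 6094848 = 0.05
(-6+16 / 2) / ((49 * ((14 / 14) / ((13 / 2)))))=0.27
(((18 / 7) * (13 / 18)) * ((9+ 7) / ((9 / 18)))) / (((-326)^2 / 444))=46176 / 185983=0.25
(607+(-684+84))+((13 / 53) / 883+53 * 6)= 15209688 / 46799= 325.00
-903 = -903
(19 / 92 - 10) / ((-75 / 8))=1802 / 1725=1.04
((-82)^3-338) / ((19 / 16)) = -8827296 / 19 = -464594.53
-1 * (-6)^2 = -36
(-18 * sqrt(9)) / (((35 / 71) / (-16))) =61344 / 35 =1752.69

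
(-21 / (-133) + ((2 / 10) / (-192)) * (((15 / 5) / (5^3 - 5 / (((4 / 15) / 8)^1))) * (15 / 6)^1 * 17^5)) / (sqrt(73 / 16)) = 26986883 * sqrt(73) / 1109600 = 207.80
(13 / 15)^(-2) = 1.33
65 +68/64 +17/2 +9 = 1337/16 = 83.56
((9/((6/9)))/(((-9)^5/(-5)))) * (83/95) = 83/83106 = 0.00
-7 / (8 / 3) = -21 / 8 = -2.62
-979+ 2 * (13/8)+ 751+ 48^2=8317/4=2079.25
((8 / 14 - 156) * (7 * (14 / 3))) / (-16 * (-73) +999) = -2.34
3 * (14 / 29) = 42 / 29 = 1.45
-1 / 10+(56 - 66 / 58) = 15881 / 290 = 54.76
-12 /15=-4 /5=-0.80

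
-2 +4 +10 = 12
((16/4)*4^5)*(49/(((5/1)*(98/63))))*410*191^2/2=192983906304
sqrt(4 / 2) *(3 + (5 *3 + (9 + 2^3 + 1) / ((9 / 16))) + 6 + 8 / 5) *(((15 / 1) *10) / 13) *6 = 51840 *sqrt(2) / 13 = 5639.45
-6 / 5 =-1.20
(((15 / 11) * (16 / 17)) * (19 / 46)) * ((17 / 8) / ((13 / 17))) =4845 / 3289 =1.47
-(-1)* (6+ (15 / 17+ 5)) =202 / 17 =11.88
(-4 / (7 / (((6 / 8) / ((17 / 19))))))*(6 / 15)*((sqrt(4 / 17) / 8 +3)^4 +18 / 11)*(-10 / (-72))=-1280847665 / 581070336 - 46531*sqrt(17) / 1100512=-2.38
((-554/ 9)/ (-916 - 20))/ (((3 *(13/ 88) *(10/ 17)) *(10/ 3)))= 51799/ 684450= 0.08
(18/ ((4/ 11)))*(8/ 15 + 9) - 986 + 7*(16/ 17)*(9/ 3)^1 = -84037/ 170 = -494.34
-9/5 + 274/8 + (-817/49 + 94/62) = 525351/30380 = 17.29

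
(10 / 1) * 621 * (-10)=-62100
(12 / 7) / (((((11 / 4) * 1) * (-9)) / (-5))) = 80 / 231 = 0.35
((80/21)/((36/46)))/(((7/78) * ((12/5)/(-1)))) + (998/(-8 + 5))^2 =146382688/1323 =110644.51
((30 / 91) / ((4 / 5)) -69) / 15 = -4161 / 910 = -4.57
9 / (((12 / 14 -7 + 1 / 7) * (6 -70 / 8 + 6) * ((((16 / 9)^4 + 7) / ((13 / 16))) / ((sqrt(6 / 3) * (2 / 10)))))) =-19683 * sqrt(2) / 4458520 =-0.01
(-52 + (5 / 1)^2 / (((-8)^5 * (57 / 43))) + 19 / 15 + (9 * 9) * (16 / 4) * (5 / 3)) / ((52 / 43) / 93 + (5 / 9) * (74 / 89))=1626227584867143 / 1578563338240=1030.19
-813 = -813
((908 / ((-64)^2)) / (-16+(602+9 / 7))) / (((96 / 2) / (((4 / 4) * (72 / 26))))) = 4767 / 218902528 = 0.00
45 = 45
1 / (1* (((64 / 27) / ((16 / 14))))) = 27 / 56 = 0.48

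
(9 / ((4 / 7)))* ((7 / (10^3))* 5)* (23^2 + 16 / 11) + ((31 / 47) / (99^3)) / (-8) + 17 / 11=293.96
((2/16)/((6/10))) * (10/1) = 25/12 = 2.08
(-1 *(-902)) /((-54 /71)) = -32021 /27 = -1185.96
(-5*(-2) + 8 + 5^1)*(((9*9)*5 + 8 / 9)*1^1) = 84019 / 9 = 9335.44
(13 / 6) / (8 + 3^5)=13 / 1506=0.01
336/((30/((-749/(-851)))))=41944/4255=9.86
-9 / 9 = -1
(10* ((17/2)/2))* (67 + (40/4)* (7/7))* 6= 19635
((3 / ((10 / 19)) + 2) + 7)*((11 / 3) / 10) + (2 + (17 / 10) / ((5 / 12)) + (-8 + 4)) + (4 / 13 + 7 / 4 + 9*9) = 58843 / 650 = 90.53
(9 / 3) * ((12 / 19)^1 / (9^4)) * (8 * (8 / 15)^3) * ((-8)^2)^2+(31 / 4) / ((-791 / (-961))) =1604976046571 / 147907903500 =10.85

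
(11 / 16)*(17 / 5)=187 / 80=2.34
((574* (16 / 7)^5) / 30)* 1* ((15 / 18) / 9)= 110.53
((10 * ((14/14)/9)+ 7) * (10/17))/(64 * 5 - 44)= 365/21114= 0.02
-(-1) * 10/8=5/4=1.25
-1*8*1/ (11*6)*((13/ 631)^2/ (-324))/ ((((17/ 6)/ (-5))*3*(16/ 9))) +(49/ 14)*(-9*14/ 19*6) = -42554345586407/ 305567863128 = -139.26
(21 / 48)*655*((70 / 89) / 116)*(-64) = -320950 / 2581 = -124.35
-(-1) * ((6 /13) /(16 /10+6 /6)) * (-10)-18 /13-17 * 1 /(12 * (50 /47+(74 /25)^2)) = -1933884151 /585325416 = -3.30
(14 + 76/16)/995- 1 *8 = -6353/796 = -7.98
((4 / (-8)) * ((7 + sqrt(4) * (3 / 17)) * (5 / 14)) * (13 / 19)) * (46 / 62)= -186875 / 280364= -0.67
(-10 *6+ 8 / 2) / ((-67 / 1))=56 / 67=0.84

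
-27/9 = -3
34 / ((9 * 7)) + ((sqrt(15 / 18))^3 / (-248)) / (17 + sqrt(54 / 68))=-1445 * sqrt(30) / 43742736 + 5 * sqrt(85) / 4860304 + 34 / 63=0.54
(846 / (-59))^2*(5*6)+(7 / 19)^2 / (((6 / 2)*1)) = 6168.24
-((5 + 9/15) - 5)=-3/5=-0.60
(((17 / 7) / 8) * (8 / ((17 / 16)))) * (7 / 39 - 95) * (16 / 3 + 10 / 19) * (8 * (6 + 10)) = -2529550336 / 15561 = -162557.06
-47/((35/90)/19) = -16074/7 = -2296.29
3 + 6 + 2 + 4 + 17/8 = 137/8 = 17.12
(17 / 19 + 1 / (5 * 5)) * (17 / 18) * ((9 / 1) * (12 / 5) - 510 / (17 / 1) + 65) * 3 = 356014 / 2375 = 149.90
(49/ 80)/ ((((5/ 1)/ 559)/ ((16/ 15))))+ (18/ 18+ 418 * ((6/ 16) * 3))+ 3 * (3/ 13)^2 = 138018691/ 253500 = 544.45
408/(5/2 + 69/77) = 62832/523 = 120.14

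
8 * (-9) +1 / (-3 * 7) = -72.05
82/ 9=9.11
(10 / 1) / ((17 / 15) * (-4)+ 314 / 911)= -2.39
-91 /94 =-0.97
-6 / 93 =-2 / 31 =-0.06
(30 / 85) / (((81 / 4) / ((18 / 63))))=0.00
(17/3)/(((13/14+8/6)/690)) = 32844/19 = 1728.63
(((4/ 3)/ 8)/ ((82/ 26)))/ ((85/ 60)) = 26/ 697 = 0.04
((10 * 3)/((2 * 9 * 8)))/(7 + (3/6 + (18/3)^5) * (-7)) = -5/1306284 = -0.00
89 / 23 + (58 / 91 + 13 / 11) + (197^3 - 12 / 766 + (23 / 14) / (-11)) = 134830975109899 / 17635618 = 7645378.52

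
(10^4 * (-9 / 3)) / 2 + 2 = -14998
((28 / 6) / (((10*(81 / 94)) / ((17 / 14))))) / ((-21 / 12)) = -3196 / 8505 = -0.38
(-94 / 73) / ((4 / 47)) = -2209 / 146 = -15.13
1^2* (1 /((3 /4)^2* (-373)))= -16 /3357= -0.00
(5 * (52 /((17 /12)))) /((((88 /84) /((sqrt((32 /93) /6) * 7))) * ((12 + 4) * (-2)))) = -9555 * sqrt(31) /5797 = -9.18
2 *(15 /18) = 5 /3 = 1.67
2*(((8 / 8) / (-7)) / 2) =-1 / 7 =-0.14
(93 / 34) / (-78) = -31 / 884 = -0.04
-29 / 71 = -0.41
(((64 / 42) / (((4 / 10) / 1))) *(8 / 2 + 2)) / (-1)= -160 / 7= -22.86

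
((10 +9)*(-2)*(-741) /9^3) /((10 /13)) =61009 /1215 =50.21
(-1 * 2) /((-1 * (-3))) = -2 /3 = -0.67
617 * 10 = 6170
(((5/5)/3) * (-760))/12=-190/9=-21.11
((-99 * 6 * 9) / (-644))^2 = 7144929 / 103684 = 68.91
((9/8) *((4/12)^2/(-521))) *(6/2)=-3/4168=-0.00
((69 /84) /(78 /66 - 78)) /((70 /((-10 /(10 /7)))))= 253 /236600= 0.00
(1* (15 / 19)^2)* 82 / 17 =3.01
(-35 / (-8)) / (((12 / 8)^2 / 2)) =35 / 9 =3.89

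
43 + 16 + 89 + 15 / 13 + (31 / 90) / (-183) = 31934927 / 214110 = 149.15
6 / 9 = 2 / 3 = 0.67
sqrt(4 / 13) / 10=sqrt(13) / 65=0.06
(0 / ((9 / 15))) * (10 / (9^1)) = 0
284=284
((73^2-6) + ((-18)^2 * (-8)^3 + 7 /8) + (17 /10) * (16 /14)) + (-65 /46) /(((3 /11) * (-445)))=-276083440931 /1719480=-160562.17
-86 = -86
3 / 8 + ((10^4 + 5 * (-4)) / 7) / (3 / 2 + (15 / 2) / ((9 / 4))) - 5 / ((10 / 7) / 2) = 468281 / 1624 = 288.35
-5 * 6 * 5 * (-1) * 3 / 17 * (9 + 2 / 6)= 4200 / 17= 247.06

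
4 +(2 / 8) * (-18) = -1 / 2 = -0.50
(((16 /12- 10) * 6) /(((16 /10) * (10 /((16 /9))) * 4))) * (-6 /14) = 13 /21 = 0.62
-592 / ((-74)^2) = -4 / 37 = -0.11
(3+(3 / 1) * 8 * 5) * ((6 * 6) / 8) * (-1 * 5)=-5535 / 2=-2767.50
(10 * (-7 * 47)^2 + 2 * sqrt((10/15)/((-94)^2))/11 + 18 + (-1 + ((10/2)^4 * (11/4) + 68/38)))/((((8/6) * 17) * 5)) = sqrt(6)/175780 + 247185639/25840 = 9566.01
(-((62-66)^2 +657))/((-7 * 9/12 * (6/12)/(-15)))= -26920/7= -3845.71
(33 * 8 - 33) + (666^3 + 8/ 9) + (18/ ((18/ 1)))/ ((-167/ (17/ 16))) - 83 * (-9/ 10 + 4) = 35519890454843/ 120240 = 295408270.58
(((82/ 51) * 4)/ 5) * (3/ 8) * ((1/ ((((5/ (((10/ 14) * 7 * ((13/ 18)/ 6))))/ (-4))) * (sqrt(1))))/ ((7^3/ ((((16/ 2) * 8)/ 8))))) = -4264/ 787185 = -0.01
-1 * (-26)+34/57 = 1516/57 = 26.60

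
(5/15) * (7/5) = 7/15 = 0.47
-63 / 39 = -21 / 13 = -1.62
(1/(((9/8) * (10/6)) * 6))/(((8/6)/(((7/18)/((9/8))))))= 28/1215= 0.02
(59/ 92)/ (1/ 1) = 59/ 92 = 0.64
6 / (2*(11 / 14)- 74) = -14 / 169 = -0.08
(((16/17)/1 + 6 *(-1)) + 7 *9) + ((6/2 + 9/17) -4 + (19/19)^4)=994/17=58.47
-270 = -270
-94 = -94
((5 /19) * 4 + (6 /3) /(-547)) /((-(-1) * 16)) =5451 /83144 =0.07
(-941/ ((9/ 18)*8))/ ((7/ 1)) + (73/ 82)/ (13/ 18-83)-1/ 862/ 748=-9213342832305/ 274060104472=-33.62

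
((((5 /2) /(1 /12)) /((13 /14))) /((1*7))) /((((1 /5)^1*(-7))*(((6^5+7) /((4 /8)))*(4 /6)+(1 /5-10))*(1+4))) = -0.00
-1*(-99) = 99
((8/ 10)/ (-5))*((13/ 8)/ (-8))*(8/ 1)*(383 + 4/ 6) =14963/ 150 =99.75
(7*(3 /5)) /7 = 3 /5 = 0.60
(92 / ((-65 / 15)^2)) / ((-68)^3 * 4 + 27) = -828 / 212551469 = -0.00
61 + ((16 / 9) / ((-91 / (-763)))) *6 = 5867 / 39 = 150.44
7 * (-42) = -294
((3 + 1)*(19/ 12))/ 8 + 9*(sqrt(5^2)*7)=7579/ 24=315.79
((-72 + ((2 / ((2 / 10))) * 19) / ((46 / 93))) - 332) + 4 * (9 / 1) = 371 / 23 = 16.13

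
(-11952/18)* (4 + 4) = -5312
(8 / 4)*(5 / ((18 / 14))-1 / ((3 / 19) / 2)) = -158 / 9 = -17.56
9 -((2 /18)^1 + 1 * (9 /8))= 559 /72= 7.76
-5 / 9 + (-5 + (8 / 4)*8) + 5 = 139 / 9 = 15.44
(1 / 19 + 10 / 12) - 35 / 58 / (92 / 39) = 0.63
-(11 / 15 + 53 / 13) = -938 / 195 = -4.81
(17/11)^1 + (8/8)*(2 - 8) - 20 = -269/11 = -24.45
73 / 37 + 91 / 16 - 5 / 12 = 12865 / 1776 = 7.24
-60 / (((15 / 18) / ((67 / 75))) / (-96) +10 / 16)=-154368 / 1583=-97.52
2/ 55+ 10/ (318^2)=0.04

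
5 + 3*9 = 32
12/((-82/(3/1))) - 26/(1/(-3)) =3180/41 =77.56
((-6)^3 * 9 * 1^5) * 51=-99144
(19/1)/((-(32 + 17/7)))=-133/241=-0.55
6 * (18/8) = 27/2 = 13.50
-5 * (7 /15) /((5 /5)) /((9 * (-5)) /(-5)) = -7 /27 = -0.26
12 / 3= 4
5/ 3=1.67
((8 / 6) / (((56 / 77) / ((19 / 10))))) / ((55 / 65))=247 / 60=4.12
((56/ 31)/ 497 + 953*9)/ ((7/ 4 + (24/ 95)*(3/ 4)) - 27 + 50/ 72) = -16140677175/ 45853433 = -352.01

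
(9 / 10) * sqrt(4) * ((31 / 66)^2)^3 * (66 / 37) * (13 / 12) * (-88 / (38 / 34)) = -196138313501 / 66696197040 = -2.94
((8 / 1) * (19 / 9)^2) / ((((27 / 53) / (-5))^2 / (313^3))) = 6219019941710600 / 59049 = 105319648795.25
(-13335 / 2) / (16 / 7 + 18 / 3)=-804.70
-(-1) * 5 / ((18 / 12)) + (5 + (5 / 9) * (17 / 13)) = 1060 / 117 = 9.06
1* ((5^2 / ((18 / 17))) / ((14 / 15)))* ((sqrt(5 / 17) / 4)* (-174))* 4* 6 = -10875* sqrt(85) / 7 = -14323.22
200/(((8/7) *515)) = 35/103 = 0.34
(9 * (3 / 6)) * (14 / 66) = 21 / 22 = 0.95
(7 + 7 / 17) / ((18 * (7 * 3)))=1 / 51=0.02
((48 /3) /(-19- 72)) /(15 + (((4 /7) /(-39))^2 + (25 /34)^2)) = -15148224 /1338931981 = -0.01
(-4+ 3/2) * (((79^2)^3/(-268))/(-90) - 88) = -243085332961/9648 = -25195411.79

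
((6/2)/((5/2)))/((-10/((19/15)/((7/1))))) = -19/875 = -0.02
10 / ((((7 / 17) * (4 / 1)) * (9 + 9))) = 85 / 252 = 0.34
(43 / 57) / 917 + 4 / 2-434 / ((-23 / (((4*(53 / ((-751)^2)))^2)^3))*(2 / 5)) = 77421194981939703638546064500040126313523 / 38694681065499530213079355785767482010187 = 2.00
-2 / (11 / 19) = -38 / 11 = -3.45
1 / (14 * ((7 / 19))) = 19 / 98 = 0.19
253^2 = 64009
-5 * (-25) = 125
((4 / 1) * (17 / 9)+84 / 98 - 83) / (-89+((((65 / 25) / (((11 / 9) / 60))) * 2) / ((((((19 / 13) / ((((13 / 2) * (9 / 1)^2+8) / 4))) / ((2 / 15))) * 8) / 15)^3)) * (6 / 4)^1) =-2904349499392 / 178042481948013291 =-0.00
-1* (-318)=318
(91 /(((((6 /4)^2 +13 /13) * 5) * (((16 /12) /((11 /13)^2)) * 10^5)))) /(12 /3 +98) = 847 /2873000000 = 0.00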